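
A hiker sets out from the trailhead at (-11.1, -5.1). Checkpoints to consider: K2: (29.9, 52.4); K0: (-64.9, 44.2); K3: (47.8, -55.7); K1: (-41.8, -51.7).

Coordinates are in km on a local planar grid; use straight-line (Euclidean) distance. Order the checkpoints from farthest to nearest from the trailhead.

Distance from the trailhead at (-11.1, -5.1) to each:
K3 (47.8, -55.7): 77.7 km
K0 (-64.9, 44.2): 73.0 km
K2 (29.9, 52.4): 70.6 km
K1 (-41.8, -51.7): 55.8 km

K3, K0, K2, K1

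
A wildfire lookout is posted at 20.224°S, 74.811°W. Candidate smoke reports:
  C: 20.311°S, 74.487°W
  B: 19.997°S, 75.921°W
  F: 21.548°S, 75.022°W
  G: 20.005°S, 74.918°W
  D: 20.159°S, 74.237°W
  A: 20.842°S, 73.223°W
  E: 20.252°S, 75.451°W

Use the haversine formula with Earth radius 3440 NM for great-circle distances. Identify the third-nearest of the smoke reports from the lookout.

Distance to each, sorted:
G: 14.5 NM
C: 19.0 NM
D: 32.6 NM
E: 36.1 NM
B: 64.0 NM
F: 80.4 NM
A: 96.7 NM
The third-nearest is D at 32.6 NM.

D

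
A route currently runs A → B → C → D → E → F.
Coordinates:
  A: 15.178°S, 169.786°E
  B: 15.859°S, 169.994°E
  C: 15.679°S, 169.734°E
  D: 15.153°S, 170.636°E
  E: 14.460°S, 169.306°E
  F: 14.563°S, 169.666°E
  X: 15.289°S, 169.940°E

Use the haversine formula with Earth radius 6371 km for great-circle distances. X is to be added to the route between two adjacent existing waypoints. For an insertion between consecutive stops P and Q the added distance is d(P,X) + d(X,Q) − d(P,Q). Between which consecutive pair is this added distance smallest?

between A and B

Added distance for inserting X between each consecutive pair:
A–B: 5.3 km
B–C: 78.0 km
C–D: 11.9 km
D–E: 28.4 km
E–F: 160.1 km
Smallest added distance is 5.3 km, inserting between A and B.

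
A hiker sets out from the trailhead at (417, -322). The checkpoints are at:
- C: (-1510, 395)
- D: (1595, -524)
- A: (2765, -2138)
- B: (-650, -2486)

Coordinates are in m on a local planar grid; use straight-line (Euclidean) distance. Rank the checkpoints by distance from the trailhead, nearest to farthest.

D, C, B, A

Computing each straight-line distance from (417, -322):
D (1595, -524): 1195.2 m
C (-1510, 395): 2056.1 m
B (-650, -2486): 2412.8 m
A (2765, -2138): 2968.3 m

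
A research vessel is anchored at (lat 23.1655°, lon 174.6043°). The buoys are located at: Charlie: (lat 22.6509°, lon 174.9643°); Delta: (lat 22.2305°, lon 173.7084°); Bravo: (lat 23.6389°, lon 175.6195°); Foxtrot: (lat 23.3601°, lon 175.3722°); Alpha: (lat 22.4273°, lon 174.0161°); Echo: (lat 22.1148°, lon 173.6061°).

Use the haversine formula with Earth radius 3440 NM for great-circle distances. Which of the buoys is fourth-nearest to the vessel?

Distance to each, sorted:
Charlie: 36.8 NM
Foxtrot: 43.9 NM
Alpha: 55.0 NM
Bravo: 62.7 NM
Delta: 74.9 NM
Echo: 83.9 NM
The fourth-nearest is Bravo at 62.7 NM.

Bravo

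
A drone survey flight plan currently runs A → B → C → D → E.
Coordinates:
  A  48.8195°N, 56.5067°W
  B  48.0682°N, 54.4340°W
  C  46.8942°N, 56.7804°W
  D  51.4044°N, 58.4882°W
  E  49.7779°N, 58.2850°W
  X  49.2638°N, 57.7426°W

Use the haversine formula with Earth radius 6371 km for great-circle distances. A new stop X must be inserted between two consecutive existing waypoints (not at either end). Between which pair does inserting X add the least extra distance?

Added distance for inserting X between each consecutive pair:
A–B: 205.5 km
B–C: 330.6 km
C–D: 0.2 km
D–E: 131.7 km
Smallest added distance is 0.2 km, inserting between C and D.

between C and D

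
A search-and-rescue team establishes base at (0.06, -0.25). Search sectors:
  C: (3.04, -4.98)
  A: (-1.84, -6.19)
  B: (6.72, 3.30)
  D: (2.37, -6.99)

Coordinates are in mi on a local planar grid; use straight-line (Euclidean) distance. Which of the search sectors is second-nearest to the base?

Distances from the base ((0.06, -0.25)):
C: 5.6 mi
A: 6.2 mi
D: 7.1 mi
B: 7.5 mi
The second-nearest is A at 6.2 mi.

A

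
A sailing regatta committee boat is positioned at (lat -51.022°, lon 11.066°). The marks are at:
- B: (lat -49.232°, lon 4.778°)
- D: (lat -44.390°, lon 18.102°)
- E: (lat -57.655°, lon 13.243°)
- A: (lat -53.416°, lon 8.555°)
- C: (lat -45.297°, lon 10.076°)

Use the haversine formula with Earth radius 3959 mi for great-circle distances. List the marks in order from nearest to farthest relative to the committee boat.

Distance from the committee boat at (lat -51.022°, lon 11.066°) to each:
A (lat -53.416°, lon 8.555°): 196.6 mi
B (lat -49.232°, lon 4.778°): 304.6 mi
C (lat -45.297°, lon 10.076°): 398.2 mi
E (lat -57.655°, lon 13.243°): 466.6 mi
D (lat -44.390°, lon 18.102°): 562.5 mi

A, B, C, E, D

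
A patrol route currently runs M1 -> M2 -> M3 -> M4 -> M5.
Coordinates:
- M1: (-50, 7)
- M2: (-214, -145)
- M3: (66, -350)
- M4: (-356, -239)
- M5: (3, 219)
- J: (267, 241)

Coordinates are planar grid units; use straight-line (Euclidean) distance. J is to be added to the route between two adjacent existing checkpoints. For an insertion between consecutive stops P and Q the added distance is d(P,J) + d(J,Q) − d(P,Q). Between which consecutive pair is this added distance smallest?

between M4 and M5

Added distance for inserting J between each consecutive pair:
M1–M2: 787.1
M2–M3: 894.0
M3–M4: 974.4
M4–M5: 469.4
Smallest added distance is 469.4, inserting between M4 and M5.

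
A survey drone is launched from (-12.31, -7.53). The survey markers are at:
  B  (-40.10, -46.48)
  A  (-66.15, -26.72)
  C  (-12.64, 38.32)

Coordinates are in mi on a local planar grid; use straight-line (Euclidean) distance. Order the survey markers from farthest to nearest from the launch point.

Computing each straight-line distance from (-12.31, -7.53):
A (-66.15, -26.72): 57.2 mi
B (-40.10, -46.48): 47.8 mi
C (-12.64, 38.32): 45.9 mi

A, B, C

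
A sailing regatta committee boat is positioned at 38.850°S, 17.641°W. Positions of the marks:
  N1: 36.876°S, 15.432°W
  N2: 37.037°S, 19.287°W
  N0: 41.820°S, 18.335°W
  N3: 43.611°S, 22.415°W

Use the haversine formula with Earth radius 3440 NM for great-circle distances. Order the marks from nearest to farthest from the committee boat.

N2, N1, N0, N3

Computing each great-circle distance from 38.850°S, 17.641°W:
N2 37.037°S, 19.287°W: 133.9 NM
N1 36.876°S, 15.432°W: 158.1 NM
N0 41.820°S, 18.335°W: 181.1 NM
N3 43.611°S, 22.415°W: 357.9 NM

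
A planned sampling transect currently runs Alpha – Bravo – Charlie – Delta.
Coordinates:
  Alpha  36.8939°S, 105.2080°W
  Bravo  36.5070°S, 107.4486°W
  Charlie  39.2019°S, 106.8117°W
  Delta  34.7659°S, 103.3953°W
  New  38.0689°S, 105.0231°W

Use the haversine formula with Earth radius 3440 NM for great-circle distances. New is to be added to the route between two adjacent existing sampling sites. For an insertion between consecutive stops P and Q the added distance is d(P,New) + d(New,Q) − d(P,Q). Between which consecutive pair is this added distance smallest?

between Charlie and Delta

Added distance for inserting New between each consecutive pair:
Alpha–Bravo: 109.8 NM
Bravo–Charlie: 92.4 NM
Charlie–Delta: 8.7 NM
Smallest added distance is 8.7 NM, inserting between Charlie and Delta.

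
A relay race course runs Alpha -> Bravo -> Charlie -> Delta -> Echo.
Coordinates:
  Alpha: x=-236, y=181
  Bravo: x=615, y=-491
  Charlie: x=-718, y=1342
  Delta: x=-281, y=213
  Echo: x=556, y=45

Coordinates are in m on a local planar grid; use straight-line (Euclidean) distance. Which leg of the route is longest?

Leg distances:
Alpha→Bravo: 1084.3 m
Bravo→Charlie: 2266.4 m
Charlie→Delta: 1210.6 m
Delta→Echo: 853.7 m
The longest leg is Bravo–Charlie at 2266.4 m.

Bravo–Charlie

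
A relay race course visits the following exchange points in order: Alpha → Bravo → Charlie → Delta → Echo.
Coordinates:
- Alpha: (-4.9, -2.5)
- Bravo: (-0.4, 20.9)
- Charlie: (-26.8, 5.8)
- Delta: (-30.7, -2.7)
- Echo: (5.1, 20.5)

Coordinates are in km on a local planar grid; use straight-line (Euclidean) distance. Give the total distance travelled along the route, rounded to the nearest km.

Leg distances:
Alpha→Bravo: 23.8 km  (cumulative 23.8 km)
Bravo→Charlie: 30.4 km  (cumulative 54.2 km)
Charlie→Delta: 9.4 km  (cumulative 63.6 km)
Delta→Echo: 42.7 km  (cumulative 106.3 km)
Total route length ≈ 106 km.

106 km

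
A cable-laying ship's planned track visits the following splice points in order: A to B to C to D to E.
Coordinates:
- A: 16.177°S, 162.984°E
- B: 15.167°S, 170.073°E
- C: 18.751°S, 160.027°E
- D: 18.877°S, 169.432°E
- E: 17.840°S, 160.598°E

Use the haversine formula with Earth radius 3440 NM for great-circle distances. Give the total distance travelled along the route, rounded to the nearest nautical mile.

Leg distances:
A→B: 414.2 NM  (cumulative 414.2 NM)
B→C: 615.6 NM  (cumulative 1029.8 NM)
C→D: 534.5 NM  (cumulative 1564.3 NM)
D→E: 507.2 NM  (cumulative 2071.5 NM)
Total route length ≈ 2071 NM.

2071 NM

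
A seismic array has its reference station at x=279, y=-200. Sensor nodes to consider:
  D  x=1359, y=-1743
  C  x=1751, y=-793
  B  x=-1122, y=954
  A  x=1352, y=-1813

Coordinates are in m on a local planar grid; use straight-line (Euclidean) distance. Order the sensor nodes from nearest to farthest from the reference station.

Distances from the reference station:
C x=1751, y=-793: 1587.0 m
B x=-1122, y=954: 1815.1 m
D x=1359, y=-1743: 1883.4 m
A x=1352, y=-1813: 1937.3 m

C, B, D, A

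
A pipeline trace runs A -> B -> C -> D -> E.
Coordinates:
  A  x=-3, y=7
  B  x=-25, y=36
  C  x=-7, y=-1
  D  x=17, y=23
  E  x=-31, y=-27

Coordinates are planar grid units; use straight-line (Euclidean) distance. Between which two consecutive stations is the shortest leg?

Leg distances:
A→B: 36.4
B→C: 41.1
C→D: 33.9
D→E: 69.3
The shortest leg is C–D at 33.9.

C–D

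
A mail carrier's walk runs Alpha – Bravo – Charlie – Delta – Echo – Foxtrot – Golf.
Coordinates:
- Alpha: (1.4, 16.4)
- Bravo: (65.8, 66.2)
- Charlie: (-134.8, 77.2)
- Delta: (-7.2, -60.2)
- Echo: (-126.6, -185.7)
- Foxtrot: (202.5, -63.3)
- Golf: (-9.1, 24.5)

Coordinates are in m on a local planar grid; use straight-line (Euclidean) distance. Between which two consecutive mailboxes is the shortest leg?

Alpha–Bravo

Leg distances:
Alpha→Bravo: 81.4 m
Bravo→Charlie: 200.9 m
Charlie→Delta: 187.5 m
Delta→Echo: 173.2 m
Echo→Foxtrot: 351.1 m
Foxtrot→Golf: 229.1 m
The shortest leg is Alpha–Bravo at 81.4 m.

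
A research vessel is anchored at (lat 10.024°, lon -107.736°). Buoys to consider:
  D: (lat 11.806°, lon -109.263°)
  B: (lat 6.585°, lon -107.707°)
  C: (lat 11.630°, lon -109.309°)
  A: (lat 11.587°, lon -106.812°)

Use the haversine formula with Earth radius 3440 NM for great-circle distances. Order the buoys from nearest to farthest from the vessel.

A, C, D, B

Distances from the vessel:
A (lat 11.587°, lon -106.812°): 108.5 NM
C (lat 11.630°, lon -109.309°): 133.8 NM
D (lat 11.806°, lon -109.263°): 139.8 NM
B (lat 6.585°, lon -107.707°): 206.5 NM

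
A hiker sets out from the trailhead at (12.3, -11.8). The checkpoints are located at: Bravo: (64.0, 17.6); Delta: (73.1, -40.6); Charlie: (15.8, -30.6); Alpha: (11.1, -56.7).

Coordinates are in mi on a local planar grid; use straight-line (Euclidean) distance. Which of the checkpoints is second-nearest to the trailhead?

Alpha

Distance to each, sorted:
Charlie: 19.1 mi
Alpha: 44.9 mi
Bravo: 59.5 mi
Delta: 67.3 mi
The second-nearest is Alpha at 44.9 mi.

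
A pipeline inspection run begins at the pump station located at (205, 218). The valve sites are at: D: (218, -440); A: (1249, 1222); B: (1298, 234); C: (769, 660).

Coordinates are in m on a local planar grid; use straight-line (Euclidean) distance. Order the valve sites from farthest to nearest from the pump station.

Computing each straight-line distance from (205, 218):
A (1249, 1222): 1448.4 m
B (1298, 234): 1093.1 m
C (769, 660): 716.6 m
D (218, -440): 658.1 m

A, B, C, D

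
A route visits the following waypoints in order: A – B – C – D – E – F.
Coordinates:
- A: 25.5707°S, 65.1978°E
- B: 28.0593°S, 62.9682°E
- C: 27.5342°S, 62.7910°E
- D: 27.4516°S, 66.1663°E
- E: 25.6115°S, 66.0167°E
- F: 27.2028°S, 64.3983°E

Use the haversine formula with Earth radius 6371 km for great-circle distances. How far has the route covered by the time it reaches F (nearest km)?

1193 km

Leg distances:
A→B: 354.3 km  (cumulative 354.3 km)
B→C: 60.9 km  (cumulative 415.2 km)
C→D: 333.0 km  (cumulative 748.3 km)
D→E: 205.2 km  (cumulative 953.4 km)
E→F: 239.3 km  (cumulative 1192.8 km)
Cumulative distance at F ≈ 1193 km.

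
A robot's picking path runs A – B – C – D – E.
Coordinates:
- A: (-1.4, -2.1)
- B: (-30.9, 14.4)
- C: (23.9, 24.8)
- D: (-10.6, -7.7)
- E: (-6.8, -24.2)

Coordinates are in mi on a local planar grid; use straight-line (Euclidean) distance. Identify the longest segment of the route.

Leg distances:
A→B: 33.8 mi
B→C: 55.8 mi
C→D: 47.4 mi
D→E: 16.9 mi
The longest leg is B–C at 55.8 mi.

B–C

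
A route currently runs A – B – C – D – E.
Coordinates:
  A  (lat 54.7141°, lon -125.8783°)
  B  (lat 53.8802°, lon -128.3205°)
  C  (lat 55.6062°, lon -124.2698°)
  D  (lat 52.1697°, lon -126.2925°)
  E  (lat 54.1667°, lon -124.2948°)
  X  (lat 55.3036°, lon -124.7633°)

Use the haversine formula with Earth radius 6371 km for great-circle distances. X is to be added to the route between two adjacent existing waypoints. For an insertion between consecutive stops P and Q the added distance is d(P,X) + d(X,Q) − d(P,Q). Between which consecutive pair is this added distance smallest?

between B and C

Added distance for inserting X between each consecutive pair:
A–B: 191.6 km
B–C: 1.2 km
C–D: 4.1 km
D–E: 233.7 km
Smallest added distance is 1.2 km, inserting between B and C.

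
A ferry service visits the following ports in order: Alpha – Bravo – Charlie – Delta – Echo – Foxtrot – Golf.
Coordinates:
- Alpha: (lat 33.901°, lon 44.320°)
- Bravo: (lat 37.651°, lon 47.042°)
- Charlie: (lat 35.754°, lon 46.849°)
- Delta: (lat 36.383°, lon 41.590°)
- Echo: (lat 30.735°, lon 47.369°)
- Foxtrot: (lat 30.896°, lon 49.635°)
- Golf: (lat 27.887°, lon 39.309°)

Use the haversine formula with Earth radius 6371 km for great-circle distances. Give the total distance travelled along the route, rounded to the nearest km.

Leg distances:
Alpha→Bravo: 483.9 km  (cumulative 483.9 km)
Bravo→Charlie: 211.6 km  (cumulative 695.5 km)
Charlie→Delta: 477.8 km  (cumulative 1173.3 km)
Delta→Echo: 825.0 km  (cumulative 1998.2 km)
Echo→Foxtrot: 217.1 km  (cumulative 2215.3 km)
Foxtrot→Golf: 1054.4 km  (cumulative 3269.7 km)
Total route length ≈ 3270 km.

3270 km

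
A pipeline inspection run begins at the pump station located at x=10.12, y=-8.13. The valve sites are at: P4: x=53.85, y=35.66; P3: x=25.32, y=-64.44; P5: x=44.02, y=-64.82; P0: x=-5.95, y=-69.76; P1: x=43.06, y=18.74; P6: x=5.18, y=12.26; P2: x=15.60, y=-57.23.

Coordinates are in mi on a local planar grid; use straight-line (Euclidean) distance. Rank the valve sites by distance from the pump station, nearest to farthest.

Distance from the pump station at x=10.12, y=-8.13 to each:
P6 x=5.18, y=12.26: 21.0 mi
P1 x=43.06, y=18.74: 42.5 mi
P2 x=15.60, y=-57.23: 49.4 mi
P3 x=25.32, y=-64.44: 58.3 mi
P4 x=53.85, y=35.66: 61.9 mi
P0 x=-5.95, y=-69.76: 63.7 mi
P5 x=44.02, y=-64.82: 66.1 mi

P6, P1, P2, P3, P4, P0, P5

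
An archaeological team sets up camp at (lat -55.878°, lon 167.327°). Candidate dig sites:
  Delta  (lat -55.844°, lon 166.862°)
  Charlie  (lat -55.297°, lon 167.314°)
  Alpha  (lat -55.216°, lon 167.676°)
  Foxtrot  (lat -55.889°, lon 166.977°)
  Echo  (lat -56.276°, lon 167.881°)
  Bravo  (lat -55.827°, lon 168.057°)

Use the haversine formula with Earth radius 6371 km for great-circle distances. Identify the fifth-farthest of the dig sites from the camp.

Distances from the camp ((lat -55.878°, lon 167.327°)):
Alpha: 76.8 km
Charlie: 64.6 km
Echo: 56.0 km
Bravo: 45.9 km
Delta: 29.3 km
Foxtrot: 21.9 km
The fifth-farthest is Delta at 29.3 km.

Delta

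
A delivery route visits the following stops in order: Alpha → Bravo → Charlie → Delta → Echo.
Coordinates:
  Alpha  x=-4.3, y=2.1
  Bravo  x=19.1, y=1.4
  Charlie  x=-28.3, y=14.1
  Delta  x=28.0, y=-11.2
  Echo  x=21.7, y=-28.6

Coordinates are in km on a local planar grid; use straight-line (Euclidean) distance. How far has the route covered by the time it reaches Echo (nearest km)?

Leg distances:
Alpha→Bravo: 23.4 km  (cumulative 23.4 km)
Bravo→Charlie: 49.1 km  (cumulative 72.5 km)
Charlie→Delta: 61.7 km  (cumulative 134.2 km)
Delta→Echo: 18.5 km  (cumulative 152.7 km)
Cumulative distance at Echo ≈ 153 km.

153 km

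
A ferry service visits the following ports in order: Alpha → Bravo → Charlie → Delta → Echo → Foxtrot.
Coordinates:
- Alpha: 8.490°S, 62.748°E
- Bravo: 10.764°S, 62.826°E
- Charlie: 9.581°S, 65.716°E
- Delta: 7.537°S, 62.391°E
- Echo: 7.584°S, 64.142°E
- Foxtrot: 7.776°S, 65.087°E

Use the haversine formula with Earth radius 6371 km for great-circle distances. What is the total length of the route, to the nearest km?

1325 km

Leg distances:
Alpha→Bravo: 253.0 km  (cumulative 253.0 km)
Bravo→Charlie: 342.6 km  (cumulative 595.6 km)
Charlie→Delta: 430.5 km  (cumulative 1026.0 km)
Delta→Echo: 193.1 km  (cumulative 1219.1 km)
Echo→Foxtrot: 106.3 km  (cumulative 1325.4 km)
Total route length ≈ 1325 km.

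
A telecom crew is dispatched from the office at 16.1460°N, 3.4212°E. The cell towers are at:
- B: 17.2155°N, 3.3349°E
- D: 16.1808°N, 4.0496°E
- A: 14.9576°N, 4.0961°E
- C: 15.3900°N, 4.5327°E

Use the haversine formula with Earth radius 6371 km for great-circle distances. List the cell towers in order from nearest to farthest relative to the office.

Distances from the office:
D 16.1808°N, 4.0496°E: 67.2 km
B 17.2155°N, 3.3349°E: 119.3 km
C 15.3900°N, 4.5327°E: 145.6 km
A 14.9576°N, 4.0961°E: 150.6 km

D, B, C, A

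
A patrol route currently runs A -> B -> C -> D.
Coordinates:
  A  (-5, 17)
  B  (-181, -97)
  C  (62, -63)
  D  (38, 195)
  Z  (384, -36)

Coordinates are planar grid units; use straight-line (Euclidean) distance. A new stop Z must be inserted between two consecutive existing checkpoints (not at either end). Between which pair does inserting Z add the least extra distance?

Added distance for inserting Z between each consecutive pair:
A–B: 751.2
B–C: 646.0
C–D: 480.0
Smallest added distance is 480.0, inserting between C and D.

between C and D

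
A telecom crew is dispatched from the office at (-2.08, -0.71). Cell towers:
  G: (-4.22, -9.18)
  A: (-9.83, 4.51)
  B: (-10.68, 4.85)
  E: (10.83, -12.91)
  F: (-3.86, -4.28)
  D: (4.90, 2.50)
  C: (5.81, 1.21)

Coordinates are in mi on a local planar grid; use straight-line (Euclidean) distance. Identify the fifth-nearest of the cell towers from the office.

Distances from the office ((-2.08, -0.71)):
F: 4.0 mi
D: 7.7 mi
C: 8.1 mi
G: 8.7 mi
A: 9.3 mi
B: 10.2 mi
E: 17.8 mi
The fifth-nearest is A at 9.3 mi.

A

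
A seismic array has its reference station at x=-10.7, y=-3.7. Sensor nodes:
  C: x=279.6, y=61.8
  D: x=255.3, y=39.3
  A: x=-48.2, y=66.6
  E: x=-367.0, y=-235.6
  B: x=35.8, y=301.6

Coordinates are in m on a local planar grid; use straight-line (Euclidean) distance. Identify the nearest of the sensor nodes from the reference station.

Distances from the reference station (x=-10.7, y=-3.7):
A: 79.7 m
D: 269.5 m
C: 297.6 m
B: 308.8 m
E: 425.1 m
The nearest is A at 79.7 m.

A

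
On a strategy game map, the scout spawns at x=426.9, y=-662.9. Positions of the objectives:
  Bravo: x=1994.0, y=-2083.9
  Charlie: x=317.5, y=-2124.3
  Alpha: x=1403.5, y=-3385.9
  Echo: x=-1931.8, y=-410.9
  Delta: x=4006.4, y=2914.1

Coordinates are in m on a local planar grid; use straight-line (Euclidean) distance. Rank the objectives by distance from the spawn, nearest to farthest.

Charlie, Bravo, Echo, Alpha, Delta

Distance from the spawn at x=426.9, y=-662.9 to each:
Charlie x=317.5, y=-2124.3: 1465.5 m
Bravo x=1994.0, y=-2083.9: 2115.4 m
Echo x=-1931.8, y=-410.9: 2372.1 m
Alpha x=1403.5, y=-3385.9: 2892.8 m
Delta x=4006.4, y=2914.1: 5060.4 m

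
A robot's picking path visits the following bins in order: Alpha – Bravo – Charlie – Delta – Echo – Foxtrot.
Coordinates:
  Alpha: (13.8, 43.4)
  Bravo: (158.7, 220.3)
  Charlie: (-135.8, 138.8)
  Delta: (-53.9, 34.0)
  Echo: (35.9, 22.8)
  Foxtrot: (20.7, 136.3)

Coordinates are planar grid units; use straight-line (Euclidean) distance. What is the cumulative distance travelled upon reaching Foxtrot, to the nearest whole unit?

Leg distances:
Alpha→Bravo: 228.7  (cumulative 228.7)
Bravo→Charlie: 305.6  (cumulative 534.2)
Charlie→Delta: 133.0  (cumulative 667.2)
Delta→Echo: 90.5  (cumulative 757.7)
Echo→Foxtrot: 114.5  (cumulative 872.3)
Cumulative distance at Foxtrot ≈ 872.

872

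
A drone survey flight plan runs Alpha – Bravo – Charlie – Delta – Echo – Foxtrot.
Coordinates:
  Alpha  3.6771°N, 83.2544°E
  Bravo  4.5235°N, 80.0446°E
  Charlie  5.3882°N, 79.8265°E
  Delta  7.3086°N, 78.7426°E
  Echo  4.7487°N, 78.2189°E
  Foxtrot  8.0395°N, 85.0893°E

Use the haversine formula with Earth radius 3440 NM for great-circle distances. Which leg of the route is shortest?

Leg distances:
Alpha→Bravo: 198.8 NM
Bravo→Charlie: 53.5 NM
Charlie→Delta: 132.2 NM
Delta→Echo: 156.8 NM
Echo→Foxtrot: 455.0 NM
The shortest leg is Bravo–Charlie at 53.5 NM.

Bravo–Charlie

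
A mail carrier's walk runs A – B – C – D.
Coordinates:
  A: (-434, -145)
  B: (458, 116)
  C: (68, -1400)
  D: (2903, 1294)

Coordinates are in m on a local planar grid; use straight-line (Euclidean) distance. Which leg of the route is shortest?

Leg distances:
A→B: 929.4 m
B→C: 1565.4 m
C→D: 3910.9 m
The shortest leg is A–B at 929.4 m.

A–B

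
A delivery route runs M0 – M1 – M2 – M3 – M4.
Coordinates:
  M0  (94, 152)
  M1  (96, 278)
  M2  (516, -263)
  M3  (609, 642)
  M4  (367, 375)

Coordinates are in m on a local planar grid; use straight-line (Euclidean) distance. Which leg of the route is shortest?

M0–M1

Leg distances:
M0→M1: 126.0 m
M1→M2: 684.9 m
M2→M3: 909.8 m
M3→M4: 360.4 m
The shortest leg is M0–M1 at 126.0 m.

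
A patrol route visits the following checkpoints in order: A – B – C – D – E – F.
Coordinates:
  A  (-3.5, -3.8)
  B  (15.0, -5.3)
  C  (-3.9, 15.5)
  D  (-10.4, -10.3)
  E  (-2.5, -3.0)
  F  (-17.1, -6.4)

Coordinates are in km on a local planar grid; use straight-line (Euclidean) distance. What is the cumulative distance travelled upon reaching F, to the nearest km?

Leg distances:
A→B: 18.6 km  (cumulative 18.6 km)
B→C: 28.1 km  (cumulative 46.7 km)
C→D: 26.6 km  (cumulative 73.3 km)
D→E: 10.8 km  (cumulative 84.0 km)
E→F: 15.0 km  (cumulative 99.0 km)
Cumulative distance at F ≈ 99 km.

99 km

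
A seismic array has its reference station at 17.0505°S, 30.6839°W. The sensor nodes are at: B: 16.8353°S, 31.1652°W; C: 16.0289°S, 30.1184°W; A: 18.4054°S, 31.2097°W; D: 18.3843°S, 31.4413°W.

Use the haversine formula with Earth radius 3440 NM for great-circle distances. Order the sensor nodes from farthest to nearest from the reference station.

Distance from the reference station at 17.0505°S, 30.6839°W to each:
D 18.3843°S, 31.4413°W: 91.0 NM
A 18.4054°S, 31.2097°W: 86.7 NM
C 16.0289°S, 30.1184°W: 69.4 NM
B 16.8353°S, 31.1652°W: 30.5 NM

D, A, C, B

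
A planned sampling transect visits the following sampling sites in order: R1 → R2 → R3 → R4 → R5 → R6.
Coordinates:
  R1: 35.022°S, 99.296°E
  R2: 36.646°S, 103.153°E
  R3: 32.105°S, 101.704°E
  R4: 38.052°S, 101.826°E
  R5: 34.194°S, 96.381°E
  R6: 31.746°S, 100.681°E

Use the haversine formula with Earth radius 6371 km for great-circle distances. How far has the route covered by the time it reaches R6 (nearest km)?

2710 km

Leg distances:
R1→R2: 391.7 km  (cumulative 391.7 km)
R2→R3: 522.1 km  (cumulative 913.9 km)
R3→R4: 661.4 km  (cumulative 1575.3 km)
R4→R5: 650.3 km  (cumulative 2225.6 km)
R5→R6: 484.7 km  (cumulative 2710.3 km)
Cumulative distance at R6 ≈ 2710 km.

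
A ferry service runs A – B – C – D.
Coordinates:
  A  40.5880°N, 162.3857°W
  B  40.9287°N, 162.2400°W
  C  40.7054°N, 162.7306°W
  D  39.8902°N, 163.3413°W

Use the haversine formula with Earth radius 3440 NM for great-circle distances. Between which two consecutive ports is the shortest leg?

A–B

Leg distances:
A→B: 21.5 NM
B→C: 26.0 NM
C→D: 56.4 NM
The shortest leg is A–B at 21.5 NM.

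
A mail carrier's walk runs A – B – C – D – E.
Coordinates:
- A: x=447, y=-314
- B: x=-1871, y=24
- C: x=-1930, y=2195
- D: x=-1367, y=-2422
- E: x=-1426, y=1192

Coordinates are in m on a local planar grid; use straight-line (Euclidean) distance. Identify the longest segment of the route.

C–D

Leg distances:
A→B: 2342.5 m
B→C: 2171.8 m
C→D: 4651.2 m
D→E: 3614.5 m
The longest leg is C–D at 4651.2 m.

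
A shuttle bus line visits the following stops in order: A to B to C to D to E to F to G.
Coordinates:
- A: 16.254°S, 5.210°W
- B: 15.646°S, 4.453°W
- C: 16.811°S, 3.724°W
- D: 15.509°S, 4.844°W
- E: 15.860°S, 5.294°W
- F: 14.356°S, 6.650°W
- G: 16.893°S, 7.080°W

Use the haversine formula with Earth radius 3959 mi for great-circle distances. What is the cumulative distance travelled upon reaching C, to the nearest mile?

Leg distances:
A→B: 65.5 mi  (cumulative 65.5 mi)
B→C: 93.9 mi  (cumulative 159.4 mi)
Cumulative distance at C ≈ 159 mi.

159 mi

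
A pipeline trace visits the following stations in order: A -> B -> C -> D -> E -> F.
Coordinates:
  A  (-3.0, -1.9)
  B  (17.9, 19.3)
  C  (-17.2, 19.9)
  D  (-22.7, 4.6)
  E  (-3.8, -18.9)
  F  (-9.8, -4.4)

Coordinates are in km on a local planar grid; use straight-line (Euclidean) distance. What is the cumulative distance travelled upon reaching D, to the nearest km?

81 km

Leg distances:
A→B: 29.8 km  (cumulative 29.8 km)
B→C: 35.1 km  (cumulative 64.9 km)
C→D: 16.3 km  (cumulative 81.1 km)
Cumulative distance at D ≈ 81 km.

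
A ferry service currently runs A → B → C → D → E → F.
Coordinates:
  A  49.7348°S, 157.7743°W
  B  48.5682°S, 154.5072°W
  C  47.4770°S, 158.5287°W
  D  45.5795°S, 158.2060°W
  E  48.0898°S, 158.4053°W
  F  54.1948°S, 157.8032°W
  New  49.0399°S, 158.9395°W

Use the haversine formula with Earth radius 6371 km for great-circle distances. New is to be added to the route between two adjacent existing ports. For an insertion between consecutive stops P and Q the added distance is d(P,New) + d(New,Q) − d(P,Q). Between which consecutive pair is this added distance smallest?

Added distance for inserting New between each consecutive pair:
A–B: 172.5 km
B–C: 182.5 km
C–D: 352.7 km
D–E: 221.9 km
E–F: 11.1 km
Smallest added distance is 11.1 km, inserting between E and F.

between E and F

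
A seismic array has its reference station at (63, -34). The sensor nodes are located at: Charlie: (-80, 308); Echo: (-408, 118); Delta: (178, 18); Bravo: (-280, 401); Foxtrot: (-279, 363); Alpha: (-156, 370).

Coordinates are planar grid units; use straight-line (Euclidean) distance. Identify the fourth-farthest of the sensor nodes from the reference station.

Distance to each, sorted:
Bravo: 554.0
Foxtrot: 524.0
Echo: 494.9
Alpha: 459.5
Charlie: 370.7
Delta: 126.2
The fourth-farthest is Alpha at 459.5.

Alpha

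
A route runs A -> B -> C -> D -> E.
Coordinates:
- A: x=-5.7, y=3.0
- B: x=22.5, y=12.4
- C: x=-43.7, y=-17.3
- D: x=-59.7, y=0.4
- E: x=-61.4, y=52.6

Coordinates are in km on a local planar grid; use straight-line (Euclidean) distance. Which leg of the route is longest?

Leg distances:
A→B: 29.7 km
B→C: 72.6 km
C→D: 23.9 km
D→E: 52.2 km
The longest leg is B–C at 72.6 km.

B–C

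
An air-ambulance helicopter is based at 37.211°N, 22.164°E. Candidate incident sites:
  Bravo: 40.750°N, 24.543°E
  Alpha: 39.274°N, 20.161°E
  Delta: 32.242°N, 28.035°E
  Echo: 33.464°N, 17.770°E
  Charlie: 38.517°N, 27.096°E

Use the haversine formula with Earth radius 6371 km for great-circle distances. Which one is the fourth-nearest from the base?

Distances from the base (37.211°N, 22.164°E):
Alpha: 288.5 km
Bravo: 444.0 km
Charlie: 456.6 km
Echo: 576.4 km
Delta: 769.8 km
The fourth-nearest is Echo at 576.4 km.

Echo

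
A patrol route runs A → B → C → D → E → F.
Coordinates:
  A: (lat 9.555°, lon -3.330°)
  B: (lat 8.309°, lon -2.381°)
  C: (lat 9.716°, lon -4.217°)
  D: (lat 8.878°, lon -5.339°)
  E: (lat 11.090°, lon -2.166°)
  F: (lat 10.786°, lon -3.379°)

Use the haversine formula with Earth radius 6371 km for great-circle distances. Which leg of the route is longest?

D–E

Leg distances:
A→B: 173.4 km
B→C: 255.2 km
C→D: 154.4 km
D→E: 425.7 km
E→F: 136.7 km
The longest leg is D–E at 425.7 km.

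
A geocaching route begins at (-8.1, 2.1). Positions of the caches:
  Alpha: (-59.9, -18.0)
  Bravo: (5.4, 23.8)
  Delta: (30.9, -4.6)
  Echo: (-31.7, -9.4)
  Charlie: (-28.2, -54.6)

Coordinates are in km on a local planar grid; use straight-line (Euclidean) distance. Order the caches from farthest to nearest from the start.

Charlie, Alpha, Delta, Echo, Bravo

Distances from the start:
Charlie (-28.2, -54.6): 60.2 km
Alpha (-59.9, -18.0): 55.6 km
Delta (30.9, -4.6): 39.6 km
Echo (-31.7, -9.4): 26.3 km
Bravo (5.4, 23.8): 25.6 km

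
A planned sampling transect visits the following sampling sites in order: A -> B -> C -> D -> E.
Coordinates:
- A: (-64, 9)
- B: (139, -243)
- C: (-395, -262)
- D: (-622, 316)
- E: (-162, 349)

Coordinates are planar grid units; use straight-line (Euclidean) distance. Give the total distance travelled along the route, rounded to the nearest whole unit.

1940

Leg distances:
A→B: 323.6  (cumulative 323.6)
B→C: 534.3  (cumulative 857.9)
C→D: 621.0  (cumulative 1478.9)
D→E: 461.2  (cumulative 1940.1)
Total route length ≈ 1940.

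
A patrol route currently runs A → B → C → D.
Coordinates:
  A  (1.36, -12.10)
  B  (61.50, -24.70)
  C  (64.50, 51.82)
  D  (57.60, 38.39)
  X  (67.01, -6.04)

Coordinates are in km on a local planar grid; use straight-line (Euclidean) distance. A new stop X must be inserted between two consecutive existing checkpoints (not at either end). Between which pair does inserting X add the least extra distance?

between B and C

Added distance for inserting X between each consecutive pair:
A–B: 23.9 km
B–C: 0.8 km
C–D: 88.2 km
Smallest added distance is 0.8 km, inserting between B and C.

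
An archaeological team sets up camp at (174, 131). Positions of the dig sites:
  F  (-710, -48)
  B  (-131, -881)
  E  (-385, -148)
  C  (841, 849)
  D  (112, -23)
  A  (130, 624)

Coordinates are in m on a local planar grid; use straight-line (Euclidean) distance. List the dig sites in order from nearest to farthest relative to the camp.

D, A, E, F, C, B

Distances from the camp:
D (112, -23): 166.0 m
A (130, 624): 495.0 m
E (-385, -148): 624.8 m
F (-710, -48): 901.9 m
C (841, 849): 980.0 m
B (-131, -881): 1057.0 m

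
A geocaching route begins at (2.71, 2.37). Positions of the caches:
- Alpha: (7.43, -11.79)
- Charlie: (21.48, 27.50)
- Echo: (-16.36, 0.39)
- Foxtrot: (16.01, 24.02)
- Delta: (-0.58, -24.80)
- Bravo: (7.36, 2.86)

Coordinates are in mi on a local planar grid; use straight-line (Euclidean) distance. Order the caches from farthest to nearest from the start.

Computing each straight-line distance from (2.71, 2.37):
Charlie (21.48, 27.50): 31.4 mi
Delta (-0.58, -24.80): 27.4 mi
Foxtrot (16.01, 24.02): 25.4 mi
Echo (-16.36, 0.39): 19.2 mi
Alpha (7.43, -11.79): 14.9 mi
Bravo (7.36, 2.86): 4.7 mi

Charlie, Delta, Foxtrot, Echo, Alpha, Bravo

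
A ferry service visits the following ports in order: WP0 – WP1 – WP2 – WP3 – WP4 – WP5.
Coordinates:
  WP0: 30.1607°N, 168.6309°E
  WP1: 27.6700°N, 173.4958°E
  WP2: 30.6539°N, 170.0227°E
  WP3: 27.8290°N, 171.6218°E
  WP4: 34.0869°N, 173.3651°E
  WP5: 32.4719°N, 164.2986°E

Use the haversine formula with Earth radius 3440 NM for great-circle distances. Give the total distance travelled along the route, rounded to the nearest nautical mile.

Leg distances:
WP0→WP1: 296.1 NM  (cumulative 296.1 NM)
WP1→WP2: 255.4 NM  (cumulative 551.6 NM)
WP2→WP3: 189.2 NM  (cumulative 740.7 NM)
WP3→WP4: 386.3 NM  (cumulative 1127.0 NM)
WP4→WP5: 465.1 NM  (cumulative 1592.1 NM)
Total route length ≈ 1592 NM.

1592 NM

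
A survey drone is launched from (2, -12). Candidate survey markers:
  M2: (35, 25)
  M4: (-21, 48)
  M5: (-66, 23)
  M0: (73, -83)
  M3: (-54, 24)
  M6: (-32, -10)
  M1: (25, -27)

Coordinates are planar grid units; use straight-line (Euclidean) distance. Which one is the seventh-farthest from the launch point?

Distance to each, sorted:
M0: 100.4
M5: 76.5
M3: 66.6
M4: 64.3
M2: 49.6
M6: 34.1
M1: 27.5
The seventh-farthest is M1 at 27.5.

M1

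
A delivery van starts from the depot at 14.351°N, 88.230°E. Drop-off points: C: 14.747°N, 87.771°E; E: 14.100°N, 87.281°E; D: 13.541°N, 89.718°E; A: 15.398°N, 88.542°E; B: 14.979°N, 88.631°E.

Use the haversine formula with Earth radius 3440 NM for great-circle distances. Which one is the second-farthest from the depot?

Distances from the depot (14.351°N, 88.230°E):
D: 99.4 NM
A: 65.4 NM
E: 57.2 NM
B: 44.3 NM
C: 35.7 NM
The second-farthest is A at 65.4 NM.

A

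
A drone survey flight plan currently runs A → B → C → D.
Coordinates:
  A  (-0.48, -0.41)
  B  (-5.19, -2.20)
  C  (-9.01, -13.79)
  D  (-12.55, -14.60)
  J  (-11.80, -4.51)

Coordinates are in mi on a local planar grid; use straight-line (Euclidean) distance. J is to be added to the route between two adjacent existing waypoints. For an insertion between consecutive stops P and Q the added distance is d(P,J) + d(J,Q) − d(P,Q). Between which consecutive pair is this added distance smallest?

between B and C

Added distance for inserting J between each consecutive pair:
A–B: 14.0 mi
B–C: 4.5 mi
C–D: 16.2 mi
Smallest added distance is 4.5 mi, inserting between B and C.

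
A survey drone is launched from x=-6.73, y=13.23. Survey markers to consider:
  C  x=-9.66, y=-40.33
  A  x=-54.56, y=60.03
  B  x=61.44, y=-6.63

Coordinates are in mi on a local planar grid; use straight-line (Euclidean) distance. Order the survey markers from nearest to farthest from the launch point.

Computing each straight-line distance from x=-6.73, y=13.23:
C x=-9.66, y=-40.33: 53.6 mi
A x=-54.56, y=60.03: 66.9 mi
B x=61.44, y=-6.63: 71.0 mi

C, A, B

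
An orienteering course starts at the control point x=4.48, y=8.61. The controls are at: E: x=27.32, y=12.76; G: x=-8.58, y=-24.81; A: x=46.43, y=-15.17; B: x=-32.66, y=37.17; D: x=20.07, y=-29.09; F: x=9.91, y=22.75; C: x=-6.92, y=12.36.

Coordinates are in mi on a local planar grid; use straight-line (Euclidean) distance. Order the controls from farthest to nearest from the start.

Distances from the start:
A x=46.43, y=-15.17: 48.2 mi
B x=-32.66, y=37.17: 46.9 mi
D x=20.07, y=-29.09: 40.8 mi
G x=-8.58, y=-24.81: 35.9 mi
E x=27.32, y=12.76: 23.2 mi
F x=9.91, y=22.75: 15.1 mi
C x=-6.92, y=12.36: 12.0 mi

A, B, D, G, E, F, C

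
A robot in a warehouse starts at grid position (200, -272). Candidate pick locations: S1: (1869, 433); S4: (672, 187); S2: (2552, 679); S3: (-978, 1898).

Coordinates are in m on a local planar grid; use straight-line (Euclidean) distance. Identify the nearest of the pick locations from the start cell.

S4

Distance to each, sorted:
S4: 658.4 m
S1: 1811.8 m
S3: 2469.1 m
S2: 2537.0 m
The nearest is S4 at 658.4 m.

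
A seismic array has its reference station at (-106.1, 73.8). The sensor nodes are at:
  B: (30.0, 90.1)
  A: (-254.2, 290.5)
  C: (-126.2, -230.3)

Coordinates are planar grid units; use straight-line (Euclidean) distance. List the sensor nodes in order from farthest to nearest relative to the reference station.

C, A, B

Distance from the reference station at (-106.1, 73.8) to each:
C (-126.2, -230.3): 304.8
A (-254.2, 290.5): 262.5
B (30.0, 90.1): 137.1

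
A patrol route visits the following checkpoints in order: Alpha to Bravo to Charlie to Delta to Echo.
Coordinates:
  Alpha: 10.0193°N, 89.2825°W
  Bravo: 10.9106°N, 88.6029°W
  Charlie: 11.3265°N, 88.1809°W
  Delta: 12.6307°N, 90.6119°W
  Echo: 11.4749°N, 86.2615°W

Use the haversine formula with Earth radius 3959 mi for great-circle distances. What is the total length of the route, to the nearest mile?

Leg distances:
Alpha→Bravo: 77.0 mi  (cumulative 77.0 mi)
Bravo→Charlie: 40.6 mi  (cumulative 117.5 mi)
Charlie→Delta: 187.4 mi  (cumulative 304.9 mi)
Delta→Echo: 304.6 mi  (cumulative 609.6 mi)
Total route length ≈ 610 mi.

610 mi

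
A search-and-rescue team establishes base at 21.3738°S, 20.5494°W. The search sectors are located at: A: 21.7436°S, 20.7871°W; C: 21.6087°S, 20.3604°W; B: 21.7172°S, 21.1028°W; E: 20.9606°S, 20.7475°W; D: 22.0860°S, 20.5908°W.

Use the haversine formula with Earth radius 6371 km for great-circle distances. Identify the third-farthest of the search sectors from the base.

Distances from the base (21.3738°S, 20.5494°W):
D: 79.3 km
B: 68.8 km
E: 50.3 km
A: 47.9 km
C: 32.6 km
The third-farthest is E at 50.3 km.

E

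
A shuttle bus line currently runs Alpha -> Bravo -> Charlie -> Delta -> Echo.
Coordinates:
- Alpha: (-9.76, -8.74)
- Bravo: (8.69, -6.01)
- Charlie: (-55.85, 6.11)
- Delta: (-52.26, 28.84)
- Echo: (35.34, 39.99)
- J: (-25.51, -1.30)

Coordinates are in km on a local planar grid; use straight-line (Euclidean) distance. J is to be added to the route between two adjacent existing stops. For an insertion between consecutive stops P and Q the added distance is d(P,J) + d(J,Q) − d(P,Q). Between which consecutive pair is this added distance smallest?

between Bravo and Charlie

Added distance for inserting J between each consecutive pair:
Alpha–Bravo: 33.3 km
Bravo–Charlie: 0.1 km
Charlie–Delta: 48.5 km
Delta–Echo: 25.5 km
Smallest added distance is 0.1 km, inserting between Bravo and Charlie.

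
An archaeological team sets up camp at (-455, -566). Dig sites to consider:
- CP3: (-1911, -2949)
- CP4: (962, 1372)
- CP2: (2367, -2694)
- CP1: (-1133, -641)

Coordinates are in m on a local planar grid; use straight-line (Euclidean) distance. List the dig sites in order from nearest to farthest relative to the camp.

CP1, CP4, CP3, CP2

Distances from the camp:
CP1 (-1133, -641): 682.1 m
CP4 (962, 1372): 2400.8 m
CP3 (-1911, -2949): 2792.6 m
CP2 (2367, -2694): 3534.4 m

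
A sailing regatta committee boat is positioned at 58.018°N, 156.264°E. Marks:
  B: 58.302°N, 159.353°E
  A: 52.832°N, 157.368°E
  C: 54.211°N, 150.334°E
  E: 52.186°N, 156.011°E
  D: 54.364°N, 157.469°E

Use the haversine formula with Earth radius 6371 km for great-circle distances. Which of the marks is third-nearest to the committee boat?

C

Distances from the committee boat (58.018°N, 156.264°E):
B: 183.9 km
D: 413.1 km
C: 560.3 km
A: 580.8 km
E: 648.7 km
The third-nearest is C at 560.3 km.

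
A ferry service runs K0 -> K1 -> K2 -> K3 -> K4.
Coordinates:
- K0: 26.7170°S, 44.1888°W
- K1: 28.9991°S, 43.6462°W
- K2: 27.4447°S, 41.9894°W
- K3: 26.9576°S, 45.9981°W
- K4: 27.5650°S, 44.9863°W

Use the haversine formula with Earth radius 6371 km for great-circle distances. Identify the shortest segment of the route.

Leg distances:
K0→K1: 259.3 km
K1→K2: 237.1 km
K2→K3: 400.1 km
K3→K4: 120.7 km
The shortest leg is K3–K4 at 120.7 km.

K3–K4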